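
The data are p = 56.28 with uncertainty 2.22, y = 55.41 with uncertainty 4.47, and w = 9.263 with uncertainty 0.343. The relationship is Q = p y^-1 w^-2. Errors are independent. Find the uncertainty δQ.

0.00138

Q is a product of powers, so relative uncertainties combine in quadrature:
  (1·δp/p)² = (1×0.0394)² = 0.00156;  (-1·δy/y)² = (-1×0.0807)² = 0.00651;  (-2·δw/w)² = (-2×0.0370)² = 0.00548
δQ/Q = √(0.0135) = 0.116
Q = 0.01184, so δQ = 0.116 × 0.01184 = 0.00138.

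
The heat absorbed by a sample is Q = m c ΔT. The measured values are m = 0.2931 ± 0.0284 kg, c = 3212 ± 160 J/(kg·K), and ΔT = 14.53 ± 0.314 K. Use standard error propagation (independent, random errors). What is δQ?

Products/powers → add relative errors in quadrature, weighted by exponent:
  (1·δm/m)² = (1×0.0969)² = 0.00939;  (1·δc/c)² = (1×0.0498)² = 0.00248;  (1·δΔT/ΔT)² = (1×0.0216)² = 0.000467
δQ/Q = √(0.0123) = 0.111
Q = 13680 J, so δQ = 0.111 × 13680 = 1520 J.

1520 J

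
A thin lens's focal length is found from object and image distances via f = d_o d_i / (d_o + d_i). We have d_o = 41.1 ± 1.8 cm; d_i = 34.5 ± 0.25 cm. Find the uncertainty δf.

∂f/∂d_o = (d_i/(d_o+d_i))² = 0.208;  ∂f/∂d_i = (d_o/(d_o+d_i))² = 0.296
δf = √((∂f/∂d_o · δd_o)² + (∂f/∂d_i · δd_i)²) = √(0.141 + 0.00546) = 0.382 cm

0.382 cm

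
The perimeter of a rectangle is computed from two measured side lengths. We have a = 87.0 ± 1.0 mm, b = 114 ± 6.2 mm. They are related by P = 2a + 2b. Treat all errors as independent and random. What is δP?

12.6 mm

For a sum/difference, combine absolute errors in quadrature:
  (2·δa)² = 4.00;  (2·δb)² = 154
δP = √(158) = 12.6 mm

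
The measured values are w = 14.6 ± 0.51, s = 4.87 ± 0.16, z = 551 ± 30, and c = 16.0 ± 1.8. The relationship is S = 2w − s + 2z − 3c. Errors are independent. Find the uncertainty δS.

Each term contributes (cᵢ δxᵢ)² to (δS)²:
  (2·δw)² = 1.04;  (δs)² = 0.0256;  (2·δz)² = 3600;  (3·δc)² = 29.2
δS = √(3630) = 60.3

60.3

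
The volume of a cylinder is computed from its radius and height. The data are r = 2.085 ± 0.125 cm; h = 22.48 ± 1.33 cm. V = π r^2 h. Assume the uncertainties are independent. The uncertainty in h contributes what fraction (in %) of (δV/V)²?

19.6%

(δV/V)² = (2·δr/r)² + (1·δh/h)²
  r term: (2×0.0600)² = 0.0144
  h term: (1×0.0592)² = 0.00350
Total = 0.0179. Share from h = 0.00350/0.0179 = 0.196.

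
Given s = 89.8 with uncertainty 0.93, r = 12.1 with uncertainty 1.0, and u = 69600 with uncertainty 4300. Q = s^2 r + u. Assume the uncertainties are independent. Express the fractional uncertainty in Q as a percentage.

Let p = s^2·r = 97600. δp/p = √((2·δs/s)² + (1·δr/r)²) = √(0.000429 + 0.00683) = 0.0852, so δp = 8310.
Q = p + u: δQ = √(δp² + δu²) = √(6.91e+07 + 1.85e+07) = 9360
Q = 1.67e+05, so δQ/Q = 9360/1.67e+05 = 0.0560.

5.60%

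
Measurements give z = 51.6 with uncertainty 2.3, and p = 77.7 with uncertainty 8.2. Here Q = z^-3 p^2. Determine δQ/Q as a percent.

Products/powers → add relative errors in quadrature, weighted by exponent:
  (-3·δz/z)² = (-3×0.0446)² = 0.0179;  (2·δp/p)² = (2×0.106)² = 0.0445
δQ/Q = √(0.0624) = 0.250

25.0%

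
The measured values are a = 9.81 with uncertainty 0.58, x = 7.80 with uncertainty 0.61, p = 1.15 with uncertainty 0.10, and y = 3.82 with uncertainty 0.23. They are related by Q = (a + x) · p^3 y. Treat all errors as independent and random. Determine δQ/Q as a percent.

Let u = a + x = 17.6. δu = √(δa² + δx²) = √(0.336 + 0.372) = 0.842, so δu/u = 0.0478.
Q is then a monomial in u, p, y:
δQ/Q = √((δu/u)² + (3·δp/p)² + (1·δy/y)²) = √(0.00228 + 0.0681 + 0.00363) = 0.272

27.2%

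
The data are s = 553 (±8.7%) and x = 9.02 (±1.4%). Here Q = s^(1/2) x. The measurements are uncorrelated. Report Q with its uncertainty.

212 ± 9.69

For a monomial Q ∝ s^(1/2), x, fractional errors add in quadrature:
  (½·δs/s)² = (0.5×0.0870)² = 0.00189;  (1·δx/x)² = (1×0.0140)² = 0.000196
δQ/Q = √(0.00209) = 0.0457
Q = 212, so δQ = 0.0457 × 212 = 9.69.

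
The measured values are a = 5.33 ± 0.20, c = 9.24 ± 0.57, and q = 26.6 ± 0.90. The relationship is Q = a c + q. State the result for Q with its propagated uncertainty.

Let p = a·c = 49.2. δp/p = √((1·δa/a)² + (1·δc/c)²) = √(0.00141 + 0.00381) = 0.0722, so δp = 3.56.
Q = p + q: δQ = √(δp² + δq²) = √(12.6 + 0.810) = 3.67
Q = 75.8.

75.8 ± 3.67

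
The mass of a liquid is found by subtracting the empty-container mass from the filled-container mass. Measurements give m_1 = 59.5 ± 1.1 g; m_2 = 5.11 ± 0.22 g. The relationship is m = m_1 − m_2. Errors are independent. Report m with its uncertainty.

Absolute uncertainties add in quadrature for a linear combination:
  (δm_1)² = 1.21;  (δm_2)² = 0.0484
δm = √(1.26) = 1.12 g
m = 54.4 g.

54.4 ± 1.12 g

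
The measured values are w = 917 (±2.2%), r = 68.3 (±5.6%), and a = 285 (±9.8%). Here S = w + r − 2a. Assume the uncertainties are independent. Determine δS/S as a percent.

Each term contributes (cᵢ δxᵢ)² to (δS)²:
  (δw)² = 407;  (δr)² = 14.6;  (2·δa)² = 3120
δS = √(3540) = 59.5
S = 415, so δS/S = 59.5/415 = 0.143.

14.3%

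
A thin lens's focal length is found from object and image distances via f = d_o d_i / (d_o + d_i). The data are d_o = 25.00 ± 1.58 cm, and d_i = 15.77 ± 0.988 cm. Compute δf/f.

∂f/∂d_o = (d_i/(d_o+d_i))² = 0.150;  ∂f/∂d_i = (d_o/(d_o+d_i))² = 0.376
δf = √((∂f/∂d_o · δd_o)² + (∂f/∂d_i · δd_i)²) = √(0.0559 + 0.138) = 0.440 cm
f = 9.670 cm, so δf/f = 0.440/9.670 = 0.0455.

0.0455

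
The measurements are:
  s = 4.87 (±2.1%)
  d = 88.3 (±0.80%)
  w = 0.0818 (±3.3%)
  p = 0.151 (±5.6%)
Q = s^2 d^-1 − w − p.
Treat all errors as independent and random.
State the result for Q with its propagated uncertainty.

0.0358 ± 0.0145

Let h = s^2·d^-1 = 0.269. δh/h = √((2·δs/s)² + (-1·δd/d)²) = √(0.00176 + 6.4e-05) = 0.0428, so δh = 0.0115.
Q = h − w − p: δQ = √(δh² + δw² + δp²) = √(0.000132 + 7.29e-06 + 7.15e-05) = 0.0145
Q = 0.0358.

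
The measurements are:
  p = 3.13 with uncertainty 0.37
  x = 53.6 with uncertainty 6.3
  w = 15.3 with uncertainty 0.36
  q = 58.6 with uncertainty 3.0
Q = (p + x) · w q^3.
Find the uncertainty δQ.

Let u = p + x = 56.7. δu = √(δp² + δx²) = √(0.137 + 39.7) = 6.31, so δu/u = 0.111.
Q is then a monomial in u, w, q:
δQ/Q = √((δu/u)² + (1·δw/w)² + (3·δq/q)²) = √(0.0124 + 0.000554 + 0.0236) = 0.191
Q = 1.75e+08, so δQ = 0.191 × 1.75e+08 = 3.34e+07.

3.34e+07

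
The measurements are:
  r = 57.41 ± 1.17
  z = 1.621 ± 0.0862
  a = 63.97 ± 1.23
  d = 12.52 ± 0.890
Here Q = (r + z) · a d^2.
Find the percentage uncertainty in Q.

Let u = r + z = 59.03. δu = √(δr² + δz²) = √(1.37 + 0.00743) = 1.17, so δu/u = 0.0199.
Q is then a monomial in u, a, d:
δQ/Q = √((δu/u)² + (1·δa/a)² + (2·δd/d)²) = √(0.000395 + 0.000370 + 0.0202) = 0.145

14.5%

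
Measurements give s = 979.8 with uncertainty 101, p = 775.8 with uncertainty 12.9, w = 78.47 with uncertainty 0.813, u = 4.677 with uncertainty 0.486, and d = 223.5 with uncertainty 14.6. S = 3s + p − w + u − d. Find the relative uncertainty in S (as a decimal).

0.0888

Sums and differences: (δS)² = Σ (cᵢ δxᵢ)².
  (3·δs)² = 91800;  (δp)² = 166;  (δw)² = 0.661;  (δu)² = 0.236;  (δd)² = 213
δS = √(92200) = 304
S = 3418, so δS/S = 304/3418 = 0.0888.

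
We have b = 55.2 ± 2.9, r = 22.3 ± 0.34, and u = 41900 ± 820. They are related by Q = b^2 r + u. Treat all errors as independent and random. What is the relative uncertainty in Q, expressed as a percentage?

6.61%

Let p = b^2·r = 67900. δp/p = √((2·δb/b)² + (1·δr/r)²) = √(0.0110 + 0.000232) = 0.106, so δp = 7210.
Q = p + u: δQ = √(δp² + δu²) = √(5.2e+07 + 6.72e+05) = 7260
Q = 1.1e+05, so δQ/Q = 7260/1.1e+05 = 0.0661.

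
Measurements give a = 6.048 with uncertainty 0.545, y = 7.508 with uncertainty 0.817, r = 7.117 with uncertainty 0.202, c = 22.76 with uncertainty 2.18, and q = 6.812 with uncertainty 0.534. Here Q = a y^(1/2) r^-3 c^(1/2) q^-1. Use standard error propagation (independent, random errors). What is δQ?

0.00527

Since Q is a product/quotient, work with relative uncertainties:
  (1·δa/a)² = (1×0.0901)² = 0.00812;  (½·δy/y)² = (0.5×0.109)² = 0.00296;  (-3·δr/r)² = (-3×0.0284)² = 0.00725;  (½·δc/c)² = (0.5×0.0958)² = 0.00229;  (-1·δq/q)² = (-1×0.0784)² = 0.00615
δQ/Q = √(0.0268) = 0.164
Q = 0.03220, so δQ = 0.164 × 0.03220 = 0.00527.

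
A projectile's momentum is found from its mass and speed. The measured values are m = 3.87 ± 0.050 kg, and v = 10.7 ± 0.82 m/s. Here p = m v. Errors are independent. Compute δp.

3.22 kg·m/s

Relative error in a monomial: (δp/p)² = Σ (nᵢ · δxᵢ/xᵢ)².
  (1·δm/m)² = (1×0.0129)² = 0.000167;  (1·δv/v)² = (1×0.0766)² = 0.00587
δp/p = √(0.00604) = 0.0777
p = 41.4 kg·m/s, so δp = 0.0777 × 41.4 = 3.22 kg·m/s.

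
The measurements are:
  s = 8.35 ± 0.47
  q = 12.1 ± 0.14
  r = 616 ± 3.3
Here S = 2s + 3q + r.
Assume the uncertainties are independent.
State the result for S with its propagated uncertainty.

Absolute uncertainties add in quadrature for a linear combination:
  (2·δs)² = 0.884;  (3·δq)² = 0.176;  (δr)² = 10.9
δS = √(11.9) = 3.46
S = 669.

669 ± 3.46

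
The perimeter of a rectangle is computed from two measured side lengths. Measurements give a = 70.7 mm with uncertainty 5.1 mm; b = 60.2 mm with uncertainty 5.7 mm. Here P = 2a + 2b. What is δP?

Absolute uncertainties add in quadrature for a linear combination:
  (2·δa)² = 104;  (2·δb)² = 130
δP = √(234) = 15.3 mm

15.3 mm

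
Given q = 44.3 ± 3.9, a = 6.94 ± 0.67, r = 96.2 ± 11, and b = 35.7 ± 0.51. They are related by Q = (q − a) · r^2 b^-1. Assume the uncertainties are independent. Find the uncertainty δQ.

2440

Let u = q − a = 37.4. δu = √(δq² + δa²) = √(15.2 + 0.449) = 3.96, so δu/u = 0.106.
Q is then a monomial in u, r, b:
δQ/Q = √((δu/u)² + (2·δr/r)² + (-1·δb/b)²) = √(0.0112 + 0.0523 + 0.000204) = 0.252
Q = 9680, so δQ = 0.252 × 9680 = 2440.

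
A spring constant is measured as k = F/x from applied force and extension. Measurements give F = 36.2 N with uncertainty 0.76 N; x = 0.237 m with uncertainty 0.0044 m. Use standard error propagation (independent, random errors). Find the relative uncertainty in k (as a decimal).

0.0280

For a monomial k ∝ F, x^-1, fractional errors add in quadrature:
  (1·δF/F)² = (1×0.0210)² = 0.000441;  (-1·δx/x)² = (-1×0.0186)² = 0.000345
δk/k = √(0.000785) = 0.0280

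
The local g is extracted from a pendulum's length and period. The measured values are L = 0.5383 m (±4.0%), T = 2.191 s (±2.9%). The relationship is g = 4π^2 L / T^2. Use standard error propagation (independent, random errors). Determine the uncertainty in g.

0.312 m/s^2

For a monomial g ∝ L, T^-2, fractional errors add in quadrature:
  (1·δL/L)² = (1×0.0400)² = 0.00160;  (-2·δT/T)² = (-2×0.0290)² = 0.00336
δg/g = √(0.00496) = 0.0705
g = 4.427 m/s^2, so δg = 0.0705 × 4.427 = 0.312 m/s^2.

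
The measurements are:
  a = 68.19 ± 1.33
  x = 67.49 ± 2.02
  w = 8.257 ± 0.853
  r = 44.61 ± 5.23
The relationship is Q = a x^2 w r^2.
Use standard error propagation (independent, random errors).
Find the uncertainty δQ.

Products/powers → add relative errors in quadrature, weighted by exponent:
  (1·δa/a)² = (1×0.0195)² = 0.000380;  (2·δx/x)² = (2×0.0299)² = 0.00358;  (1·δw/w)² = (1×0.103)² = 0.0107;  (2·δr/r)² = (2×0.117)² = 0.0550
δQ/Q = √(0.0696) = 0.264
Q = 5.104e+09, so δQ = 0.264 × 5.104e+09 = 1.35e+09.

1.35e+09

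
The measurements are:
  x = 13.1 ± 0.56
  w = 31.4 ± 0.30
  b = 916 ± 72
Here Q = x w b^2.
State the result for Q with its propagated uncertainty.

Each factor contributes (exponent × relative error)² to (δQ/Q)²:
  (1·δx/x)² = (1×0.0427)² = 0.00183;  (1·δw/w)² = (1×0.00955)² = 9.13e-05;  (2·δb/b)² = (2×0.0786)² = 0.0247
δQ/Q = √(0.0266) = 0.163
Q = 3.45e+08, so δQ = 0.163 × 3.45e+08 = 5.63e+07.

(3.45 ± 0.563) × 10^8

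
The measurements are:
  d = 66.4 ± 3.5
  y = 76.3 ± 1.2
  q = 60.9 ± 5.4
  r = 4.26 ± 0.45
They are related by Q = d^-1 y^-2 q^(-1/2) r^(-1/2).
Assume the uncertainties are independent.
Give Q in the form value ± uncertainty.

Products/powers → add relative errors in quadrature, weighted by exponent:
  (-1·δd/d)² = (-1×0.0527)² = 0.00278;  (-2·δy/y)² = (-2×0.0157)² = 0.000989;  (−½·δq/q)² = (-0.5×0.0887)² = 0.00197;  (−½·δr/r)² = (-0.5×0.106)² = 0.00279
δQ/Q = √(0.00852) = 0.0923
Q = 1.61e-07, so δQ = 0.0923 × 1.61e-07 = 1.48e-08.

(1.61 ± 0.148) × 10^-7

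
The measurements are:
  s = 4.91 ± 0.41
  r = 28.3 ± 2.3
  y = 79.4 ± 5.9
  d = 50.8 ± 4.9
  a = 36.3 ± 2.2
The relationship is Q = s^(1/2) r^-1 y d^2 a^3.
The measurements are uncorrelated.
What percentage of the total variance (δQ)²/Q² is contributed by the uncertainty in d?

44.2%

(δQ/Q)² = (½·δs/s)² + (-1·δr/r)² + (1·δy/y)² + (2·δd/d)² + (3·δa/a)²
  s term: (0.5×0.0835)² = 0.00174
  r term: (-1×0.0813)² = 0.00661
  y term: (1×0.0743)² = 0.00552
  d term: (2×0.0965)² = 0.0372
  a term: (3×0.0606)² = 0.0331
Total = 0.0841. Share from d = 0.0372/0.0841 = 0.442.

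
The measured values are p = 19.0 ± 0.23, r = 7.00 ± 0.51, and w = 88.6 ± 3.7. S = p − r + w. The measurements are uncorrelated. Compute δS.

S is a linear combination, so absolute uncertainties add in quadrature:
  (δp)² = 0.0529;  (δr)² = 0.260;  (δw)² = 13.7
δS = √(14.0) = 3.74

3.74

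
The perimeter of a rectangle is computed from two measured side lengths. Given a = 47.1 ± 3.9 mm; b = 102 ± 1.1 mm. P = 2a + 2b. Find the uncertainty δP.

Sums and differences: (δP)² = Σ (cᵢ δxᵢ)².
  (2·δa)² = 60.8;  (2·δb)² = 4.84
δP = √(65.7) = 8.10 mm

8.10 mm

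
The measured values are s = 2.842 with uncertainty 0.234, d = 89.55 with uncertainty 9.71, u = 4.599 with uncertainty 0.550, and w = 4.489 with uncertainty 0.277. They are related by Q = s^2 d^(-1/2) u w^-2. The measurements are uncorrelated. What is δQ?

0.0476

For a monomial Q ∝ s^2, d^(-1/2), u, w^-2, fractional errors add in quadrature:
  (2·δs/s)² = (2×0.0823)² = 0.0271;  (−½·δd/d)² = (-0.5×0.108)² = 0.00294;  (1·δu/u)² = (1×0.120)² = 0.0143;  (-2·δw/w)² = (-2×0.0617)² = 0.0152
δQ/Q = √(0.0596) = 0.244
Q = 0.1948, so δQ = 0.244 × 0.1948 = 0.0476.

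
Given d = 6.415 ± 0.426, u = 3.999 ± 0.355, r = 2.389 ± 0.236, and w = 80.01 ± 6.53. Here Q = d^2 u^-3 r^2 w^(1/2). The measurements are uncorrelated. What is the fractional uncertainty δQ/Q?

Products/powers → add relative errors in quadrature, weighted by exponent:
  (2·δd/d)² = (2×0.0664)² = 0.0176;  (-3·δu/u)² = (-3×0.0888)² = 0.0709;  (2·δr/r)² = (2×0.0988)² = 0.0390;  (½·δw/w)² = (0.5×0.0816)² = 0.00167
δQ/Q = √(0.129) = 0.360

0.360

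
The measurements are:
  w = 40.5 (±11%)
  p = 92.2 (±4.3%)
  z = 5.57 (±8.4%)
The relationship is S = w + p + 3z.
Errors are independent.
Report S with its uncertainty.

149 ± 6.13

Each term contributes (cᵢ δxᵢ)² to (δS)²:
  (δw)² = 19.8;  (δp)² = 15.7;  (3·δz)² = 1.97
δS = √(37.5) = 6.13
S = 149.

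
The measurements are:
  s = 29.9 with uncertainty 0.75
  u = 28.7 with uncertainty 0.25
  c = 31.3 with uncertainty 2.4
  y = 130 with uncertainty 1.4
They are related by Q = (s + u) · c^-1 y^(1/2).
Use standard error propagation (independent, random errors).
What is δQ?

1.67

Let w = s + u = 58.6. δw = √(δs² + δu²) = √(0.562 + 0.0625) = 0.791, so δw/w = 0.0135.
Q is then a monomial in w, c, y:
δQ/Q = √((δw/w)² + (-1·δc/c)² + (½·δy/y)²) = √(0.000182 + 0.00588 + 2.9e-05) = 0.0780
Q = 21.3, so δQ = 0.0780 × 21.3 = 1.67.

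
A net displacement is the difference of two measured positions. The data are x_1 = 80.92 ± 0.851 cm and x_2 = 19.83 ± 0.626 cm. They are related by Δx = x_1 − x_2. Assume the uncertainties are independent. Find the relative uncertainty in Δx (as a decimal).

0.0173

For a sum/difference, combine absolute errors in quadrature:
  (δx_1)² = 0.724;  (δx_2)² = 0.392
δΔx = √(1.12) = 1.06 cm
Δx = 61.09 cm, so δΔx/Δx = 1.06/61.09 = 0.0173.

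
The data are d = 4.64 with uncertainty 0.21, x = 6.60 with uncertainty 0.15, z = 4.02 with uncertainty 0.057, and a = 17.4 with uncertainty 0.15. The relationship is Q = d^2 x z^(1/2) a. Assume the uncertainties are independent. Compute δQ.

466

Relative error in a monomial: (δQ/Q)² = Σ (nᵢ · δxᵢ/xᵢ)².
  (2·δd/d)² = (2×0.0453)² = 0.00819;  (1·δx/x)² = (1×0.0227)² = 0.000517;  (½·δz/z)² = (0.5×0.0142)² = 5.03e-05;  (1·δa/a)² = (1×0.00862)² = 7.43e-05
δQ/Q = √(0.00883) = 0.0940
Q = 4960, so δQ = 0.0940 × 4960 = 466.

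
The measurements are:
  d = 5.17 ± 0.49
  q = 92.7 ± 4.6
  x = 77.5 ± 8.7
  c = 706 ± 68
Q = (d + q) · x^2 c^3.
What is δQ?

Let u = d + q = 97.9. δu = √(δd² + δq²) = √(0.240 + 21.2) = 4.63, so δu/u = 0.0473.
Q is then a monomial in u, x, c:
δQ/Q = √((δu/u)² + (2·δx/x)² + (3·δc/c)²) = √(0.00223 + 0.0504 + 0.0835) = 0.369
Q = 2.07e+14, so δQ = 0.369 × 2.07e+14 = 7.63e+13.

7.63e+13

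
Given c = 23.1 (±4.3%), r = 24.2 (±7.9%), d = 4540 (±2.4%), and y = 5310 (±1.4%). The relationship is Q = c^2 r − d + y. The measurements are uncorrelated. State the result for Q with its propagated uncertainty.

Let p = c^2·r = 12900. δp/p = √((2·δc/c)² + (1·δr/r)²) = √(0.00740 + 0.00624) = 0.117, so δp = 1510.
Q = p − d + y: δQ = √(δp² + δd² + δy²) = √(2.27e+06 + 11900 + 5530) = 1510
Q = 13700.

13700 ± 1510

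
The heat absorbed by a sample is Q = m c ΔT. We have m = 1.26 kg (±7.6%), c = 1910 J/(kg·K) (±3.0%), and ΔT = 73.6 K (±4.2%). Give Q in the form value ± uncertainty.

(1.77 ± 0.163) × 10^5 J

Q is a product of powers, so relative uncertainties combine in quadrature:
  (1·δm/m)² = (1×0.0760)² = 0.00578;  (1·δc/c)² = (1×0.0300)² = 0.000900;  (1·δΔT/ΔT)² = (1×0.0420)² = 0.00176
δQ/Q = √(0.00844) = 0.0919
Q = 1.77e+05 J, so δQ = 0.0919 × 1.77e+05 = 16300 J.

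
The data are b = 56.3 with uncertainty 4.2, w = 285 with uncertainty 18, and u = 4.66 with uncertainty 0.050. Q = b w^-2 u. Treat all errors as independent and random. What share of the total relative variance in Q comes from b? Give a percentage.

25.7%

(δQ/Q)² = (1·δb/b)² + (-2·δw/w)² + (1·δu/u)²
  b term: (1×0.0746)² = 0.00557
  w term: (-2×0.0632)² = 0.0160
  u term: (1×0.0107)² = 0.000115
Total = 0.0216. Share from b = 0.00557/0.0216 = 0.257.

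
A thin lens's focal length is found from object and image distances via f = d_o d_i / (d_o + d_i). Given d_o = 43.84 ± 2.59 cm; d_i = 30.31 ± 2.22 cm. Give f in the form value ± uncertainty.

17.92 ± 0.889 cm

∂f/∂d_o = (d_i/(d_o+d_i))² = 0.167;  ∂f/∂d_i = (d_o/(d_o+d_i))² = 0.350
δf = √((∂f/∂d_o · δd_o)² + (∂f/∂d_i · δd_i)²) = √(0.187 + 0.602) = 0.889 cm
f = 17.92 cm.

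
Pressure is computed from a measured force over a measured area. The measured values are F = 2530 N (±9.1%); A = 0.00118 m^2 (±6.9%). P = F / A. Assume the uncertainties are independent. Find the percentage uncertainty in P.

P is a product of powers, so relative uncertainties combine in quadrature:
  (1·δF/F)² = (1×0.0910)² = 0.00828;  (-1·δA/A)² = (-1×0.0690)² = 0.00476
δP/P = √(0.0130) = 0.114

11.4%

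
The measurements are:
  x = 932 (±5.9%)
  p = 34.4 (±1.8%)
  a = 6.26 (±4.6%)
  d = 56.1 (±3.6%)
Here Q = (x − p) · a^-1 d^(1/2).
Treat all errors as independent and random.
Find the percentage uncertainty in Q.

7.87%

Let u = x − p = 898. δu = √(δx² + δp²) = √(3020 + 0.383) = 55.0, so δu/u = 0.0613.
Q is then a monomial in u, a, d:
δQ/Q = √((δu/u)² + (-1·δa/a)² + (½·δd/d)²) = √(0.00375 + 0.00212 + 0.000324) = 0.0787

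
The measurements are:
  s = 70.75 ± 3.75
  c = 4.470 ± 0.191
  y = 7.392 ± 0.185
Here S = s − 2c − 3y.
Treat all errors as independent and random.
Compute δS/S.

Absolute uncertainties add in quadrature for a linear combination:
  (δs)² = 14.1;  (2·δc)² = 0.146;  (3·δy)² = 0.308
δS = √(14.5) = 3.81
S = 39.63, so δS/S = 3.81/39.63 = 0.0961.

0.0961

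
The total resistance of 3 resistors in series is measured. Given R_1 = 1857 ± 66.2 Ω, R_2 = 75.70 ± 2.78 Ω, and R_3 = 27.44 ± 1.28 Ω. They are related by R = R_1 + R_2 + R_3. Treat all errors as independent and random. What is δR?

66.3 Ω

Sums and differences: (δR)² = Σ (cᵢ δxᵢ)².
  (δR_1)² = 4380;  (δR_2)² = 7.73;  (δR_3)² = 1.64
δR = √(4390) = 66.3 Ω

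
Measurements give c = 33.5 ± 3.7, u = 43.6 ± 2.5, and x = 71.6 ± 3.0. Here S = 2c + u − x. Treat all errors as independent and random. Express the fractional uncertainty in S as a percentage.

21.5%

Sums and differences: (δS)² = Σ (cᵢ δxᵢ)².
  (2·δc)² = 54.8;  (δu)² = 6.25;  (δx)² = 9.00
δS = √(70.0) = 8.37
S = 39.0, so δS/S = 8.37/39.0 = 0.215.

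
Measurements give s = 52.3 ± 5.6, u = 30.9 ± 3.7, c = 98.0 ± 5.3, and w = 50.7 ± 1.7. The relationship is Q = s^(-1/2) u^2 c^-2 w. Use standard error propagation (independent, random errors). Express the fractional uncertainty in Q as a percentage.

27.0%

Q is a product of powers, so relative uncertainties combine in quadrature:
  (−½·δs/s)² = (-0.5×0.107)² = 0.00287;  (2·δu/u)² = (2×0.120)² = 0.0574;  (-2·δc/c)² = (-2×0.0541)² = 0.0117;  (1·δw/w)² = (1×0.0335)² = 0.00112
δQ/Q = √(0.0730) = 0.270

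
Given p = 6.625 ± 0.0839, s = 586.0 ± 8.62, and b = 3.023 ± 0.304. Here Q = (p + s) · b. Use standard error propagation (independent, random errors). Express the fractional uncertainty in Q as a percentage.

Let u = p + s = 592.6. δu = √(δp² + δs²) = √(0.00704 + 74.3) = 8.62, so δu/u = 0.0145.
Q is then a monomial in u, b:
δQ/Q = √((δu/u)² + (1·δb/b)²) = √(0.000212 + 0.0101) = 0.102

10.2%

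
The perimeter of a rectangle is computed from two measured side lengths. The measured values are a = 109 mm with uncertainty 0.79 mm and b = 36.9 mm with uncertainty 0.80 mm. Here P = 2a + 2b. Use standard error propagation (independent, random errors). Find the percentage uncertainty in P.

0.771%

P is a linear combination, so absolute uncertainties add in quadrature:
  (2·δa)² = 2.50;  (2·δb)² = 2.56
δP = √(5.06) = 2.25 mm
P = 292 mm, so δP/P = 2.25/292 = 0.00771.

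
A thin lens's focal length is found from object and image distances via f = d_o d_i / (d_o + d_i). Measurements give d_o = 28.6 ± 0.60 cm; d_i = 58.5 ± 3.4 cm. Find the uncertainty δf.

0.456 cm

∂f/∂d_o = (d_i/(d_o+d_i))² = 0.451;  ∂f/∂d_i = (d_o/(d_o+d_i))² = 0.108
δf = √((∂f/∂d_o · δd_o)² + (∂f/∂d_i · δd_i)²) = √(0.0733 + 0.134) = 0.456 cm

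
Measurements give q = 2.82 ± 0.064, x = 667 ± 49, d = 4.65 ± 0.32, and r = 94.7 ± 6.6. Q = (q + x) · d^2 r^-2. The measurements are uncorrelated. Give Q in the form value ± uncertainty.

Let u = q + x = 670. δu = √(δq² + δx²) = √(0.00410 + 2400) = 49.0, so δu/u = 0.0732.
Q is then a monomial in u, d, r:
δQ/Q = √((δu/u)² + (2·δd/d)² + (-2·δr/r)²) = √(0.00535 + 0.0189 + 0.0194) = 0.209
Q = 1.61, so δQ = 0.209 × 1.61 = 0.338.

1.61 ± 0.338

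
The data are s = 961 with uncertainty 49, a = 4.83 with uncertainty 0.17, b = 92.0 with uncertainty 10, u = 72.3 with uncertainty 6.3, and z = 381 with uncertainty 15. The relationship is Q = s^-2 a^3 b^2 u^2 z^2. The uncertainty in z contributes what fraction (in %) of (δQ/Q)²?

(δQ/Q)² = (-2·δs/s)² + (3·δa/a)² + (2·δb/b)² + (2·δu/u)² + (2·δz/z)²
  s term: (-2×0.0510)² = 0.0104
  a term: (3×0.0352)² = 0.0111
  b term: (2×0.109)² = 0.0473
  u term: (2×0.0871)² = 0.0304
  z term: (2×0.0394)² = 0.00620
Total = 0.105. Share from z = 0.00620/0.105 = 0.0588.

5.88%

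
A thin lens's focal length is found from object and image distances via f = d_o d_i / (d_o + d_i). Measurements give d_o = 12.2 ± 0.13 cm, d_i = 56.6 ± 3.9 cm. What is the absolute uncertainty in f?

0.151 cm

∂f/∂d_o = (d_i/(d_o+d_i))² = 0.677;  ∂f/∂d_i = (d_o/(d_o+d_i))² = 0.0314
δf = √((∂f/∂d_o · δd_o)² + (∂f/∂d_i · δd_i)²) = √(0.00774 + 0.0150) = 0.151 cm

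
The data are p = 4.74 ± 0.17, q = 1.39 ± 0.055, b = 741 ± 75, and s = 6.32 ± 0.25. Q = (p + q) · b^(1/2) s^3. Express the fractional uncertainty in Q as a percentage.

13.2%

Let u = p + q = 6.13. δu = √(δp² + δq²) = √(0.0289 + 0.00302) = 0.179, so δu/u = 0.0291.
Q is then a monomial in u, b, s:
δQ/Q = √((δu/u)² + (½·δb/b)² + (3·δs/s)²) = √(0.000850 + 0.00256 + 0.0141) = 0.132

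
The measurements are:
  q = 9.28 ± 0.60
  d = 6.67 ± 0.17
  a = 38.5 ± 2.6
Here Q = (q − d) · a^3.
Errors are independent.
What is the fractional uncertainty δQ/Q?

Let u = q − d = 2.61. δu = √(δq² + δd²) = √(0.360 + 0.0289) = 0.624, so δu/u = 0.239.
Q is then a monomial in u, a:
δQ/Q = √((δu/u)² + (3·δa/a)²) = √(0.0571 + 0.0410) = 0.313

0.313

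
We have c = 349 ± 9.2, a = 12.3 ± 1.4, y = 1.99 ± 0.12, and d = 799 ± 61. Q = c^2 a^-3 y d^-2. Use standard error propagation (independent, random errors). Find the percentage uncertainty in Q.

38.3%

Relative error in a monomial: (δQ/Q)² = Σ (nᵢ · δxᵢ/xᵢ)².
  (2·δc/c)² = (2×0.0264)² = 0.00278;  (-3·δa/a)² = (-3×0.114)² = 0.117;  (1·δy/y)² = (1×0.0603)² = 0.00364;  (-2·δd/d)² = (-2×0.0763)² = 0.0233
δQ/Q = √(0.146) = 0.383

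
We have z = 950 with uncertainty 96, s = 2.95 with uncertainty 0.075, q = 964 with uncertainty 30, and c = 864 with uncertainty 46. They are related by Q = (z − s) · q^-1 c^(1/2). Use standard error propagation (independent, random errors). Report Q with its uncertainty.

Let u = z − s = 947. δu = √(δz² + δs²) = √(9220 + 0.00562) = 96.0, so δu/u = 0.101.
Q is then a monomial in u, q, c:
δQ/Q = √((δu/u)² + (-1·δq/q)² + (½·δc/c)²) = √(0.0103 + 0.000968 + 0.000709) = 0.109
Q = 28.9, so δQ = 0.109 × 28.9 = 3.16.

28.9 ± 3.16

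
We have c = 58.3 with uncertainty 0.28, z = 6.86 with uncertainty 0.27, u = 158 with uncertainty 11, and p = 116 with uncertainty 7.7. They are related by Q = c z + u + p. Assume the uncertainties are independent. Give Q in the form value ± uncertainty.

674 ± 20.8

Let w = c·z = 400. δw/w = √((1·δc/c)² + (1·δz/z)²) = √(2.31e-05 + 0.00155) = 0.0397, so δw = 15.9.
Q = w + u + p: δQ = √(δw² + δu² + δp²) = √(251 + 121 + 59.3) = 20.8
Q = 674.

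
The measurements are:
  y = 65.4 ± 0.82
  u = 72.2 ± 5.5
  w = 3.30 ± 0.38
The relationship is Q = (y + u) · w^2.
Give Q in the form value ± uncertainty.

Let h = y + u = 138. δh = √(δy² + δu²) = √(0.672 + 30.2) = 5.56, so δh/h = 0.0404.
Q is then a monomial in h, w:
δQ/Q = √((δh/h)² + (2·δw/w)²) = √(0.00163 + 0.0530) = 0.234
Q = 1500, so δQ = 0.234 × 1500 = 350.

1500 ± 350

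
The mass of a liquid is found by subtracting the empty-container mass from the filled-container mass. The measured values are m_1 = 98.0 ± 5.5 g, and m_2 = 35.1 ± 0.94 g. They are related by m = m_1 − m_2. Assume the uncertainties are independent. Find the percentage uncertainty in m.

Absolute uncertainties add in quadrature for a linear combination:
  (δm_1)² = 30.2;  (δm_2)² = 0.884
δm = √(31.1) = 5.58 g
m = 62.9 g, so δm/m = 5.58/62.9 = 0.0887.

8.87%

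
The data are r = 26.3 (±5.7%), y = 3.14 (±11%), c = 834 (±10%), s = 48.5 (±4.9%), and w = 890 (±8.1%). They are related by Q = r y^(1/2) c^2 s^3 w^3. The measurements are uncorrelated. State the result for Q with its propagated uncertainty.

For a monomial Q ∝ r, y^(1/2), c^2, s^3, w^3, fractional errors add in quadrature:
  (1·δr/r)² = (1×0.0570)² = 0.00325;  (½·δy/y)² = (0.5×0.110)² = 0.00303;  (2·δc/c)² = (2×0.100)² = 0.0400;  (3·δs/s)² = (3×0.0490)² = 0.0216;  (3·δw/w)² = (3×0.0810)² = 0.0590
δQ/Q = √(0.127) = 0.356
Q = 2.61e+21, so δQ = 0.356 × 2.61e+21 = 9.29e+20.

(2.61 ± 0.929) × 10^21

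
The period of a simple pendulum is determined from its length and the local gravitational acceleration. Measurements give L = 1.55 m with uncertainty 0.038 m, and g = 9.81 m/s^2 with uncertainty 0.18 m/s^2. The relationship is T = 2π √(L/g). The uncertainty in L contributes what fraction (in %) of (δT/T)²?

(δT/T)² = (½·δL/L)² + (−½·δg/g)²
  L term: (0.5×0.0245)² = 0.000150
  g term: (-0.5×0.0183)² = 8.42e-05
Total = 0.000234. Share from L = 0.000150/0.000234 = 0.641.

64.1%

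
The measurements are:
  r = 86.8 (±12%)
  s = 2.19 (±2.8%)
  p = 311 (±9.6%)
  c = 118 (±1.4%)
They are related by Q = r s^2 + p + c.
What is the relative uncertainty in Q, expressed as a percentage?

Let w = r·s^2 = 416. δw/w = √((1·δr/r)² + (2·δs/s)²) = √(0.0144 + 0.00314) = 0.132, so δw = 55.1.
Q = w + p + c: δQ = √(δw² + δp² + δc²) = √(3040 + 891 + 2.73) = 62.7
Q = 845, so δQ/Q = 62.7/845 = 0.0742.

7.42%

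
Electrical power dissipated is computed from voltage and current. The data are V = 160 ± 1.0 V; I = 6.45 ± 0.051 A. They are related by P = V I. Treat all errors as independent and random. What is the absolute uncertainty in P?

Products/powers → add relative errors in quadrature, weighted by exponent:
  (1·δV/V)² = (1×0.00625)² = 3.91e-05;  (1·δI/I)² = (1×0.00791)² = 6.25e-05
δP/P = √(0.000102) = 0.0101
P = 1030 W, so δP = 0.0101 × 1030 = 10.4 W.

10.4 W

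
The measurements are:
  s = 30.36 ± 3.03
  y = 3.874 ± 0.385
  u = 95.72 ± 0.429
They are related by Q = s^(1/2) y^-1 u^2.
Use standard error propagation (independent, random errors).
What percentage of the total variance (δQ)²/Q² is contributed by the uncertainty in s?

20.0%

(δQ/Q)² = (½·δs/s)² + (-1·δy/y)² + (2·δu/u)²
  s term: (0.5×0.0998)² = 0.00249
  y term: (-1×0.0994)² = 0.00988
  u term: (2×0.00448)² = 8.03e-05
Total = 0.0124. Share from s = 0.00249/0.0124 = 0.200.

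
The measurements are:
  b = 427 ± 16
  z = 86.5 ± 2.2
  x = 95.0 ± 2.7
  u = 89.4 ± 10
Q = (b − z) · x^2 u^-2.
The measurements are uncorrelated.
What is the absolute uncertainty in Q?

Let w = b − z = 340. δw = √(δb² + δz²) = √(256 + 4.84) = 16.2, so δw/w = 0.0474.
Q is then a monomial in w, x, u:
δQ/Q = √((δw/w)² + (2·δx/x)² + (-2·δu/u)²) = √(0.00225 + 0.00323 + 0.0500) = 0.236
Q = 384, so δQ = 0.236 × 384 = 90.6.

90.6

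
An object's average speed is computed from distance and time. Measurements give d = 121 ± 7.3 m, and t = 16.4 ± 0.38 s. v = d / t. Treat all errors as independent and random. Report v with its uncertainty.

v is a product of powers, so relative uncertainties combine in quadrature:
  (1·δd/d)² = (1×0.0603)² = 0.00364;  (-1·δt/t)² = (-1×0.0232)² = 0.000537
δv/v = √(0.00418) = 0.0646
v = 7.38 m/s, so δv = 0.0646 × 7.38 = 0.477 m/s.

7.38 ± 0.477 m/s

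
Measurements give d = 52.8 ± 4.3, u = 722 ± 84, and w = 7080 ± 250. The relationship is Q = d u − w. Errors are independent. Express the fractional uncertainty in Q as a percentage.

Let p = d·u = 38100. δp/p = √((1·δd/d)² + (1·δu/u)²) = √(0.00663 + 0.0135) = 0.142, so δp = 5410.
Q = p − w: δQ = √(δp² + δw²) = √(2.93e+07 + 62500) = 5420
Q = 31000, so δQ/Q = 5420/31000 = 0.175.

17.5%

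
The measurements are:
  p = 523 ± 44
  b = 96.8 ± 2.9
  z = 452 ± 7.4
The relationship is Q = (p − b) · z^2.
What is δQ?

9.45e+06

Let u = p − b = 426. δu = √(δp² + δb²) = √(1940 + 8.41) = 44.1, so δu/u = 0.103.
Q is then a monomial in u, z:
δQ/Q = √((δu/u)² + (2·δz/z)²) = √(0.0107 + 0.00107) = 0.109
Q = 8.71e+07, so δQ = 0.109 × 8.71e+07 = 9.45e+06.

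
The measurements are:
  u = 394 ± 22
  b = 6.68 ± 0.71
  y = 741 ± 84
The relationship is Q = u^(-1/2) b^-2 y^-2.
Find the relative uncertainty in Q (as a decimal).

Products/powers → add relative errors in quadrature, weighted by exponent:
  (−½·δu/u)² = (-0.5×0.0558)² = 0.000779;  (-2·δb/b)² = (-2×0.106)² = 0.0452;  (-2·δy/y)² = (-2×0.113)² = 0.0514
δQ/Q = √(0.0974) = 0.312

0.312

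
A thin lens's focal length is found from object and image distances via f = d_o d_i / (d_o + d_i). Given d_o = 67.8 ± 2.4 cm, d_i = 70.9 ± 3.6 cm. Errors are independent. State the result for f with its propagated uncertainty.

∂f/∂d_o = (d_i/(d_o+d_i))² = 0.261;  ∂f/∂d_i = (d_o/(d_o+d_i))² = 0.239
δf = √((∂f/∂d_o · δd_o)² + (∂f/∂d_i · δd_i)²) = √(0.393 + 0.740) = 1.06 cm
f = 34.7 cm.

34.7 ± 1.06 cm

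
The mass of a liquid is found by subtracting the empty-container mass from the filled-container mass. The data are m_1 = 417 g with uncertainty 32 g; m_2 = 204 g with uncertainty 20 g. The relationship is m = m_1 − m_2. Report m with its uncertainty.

213 ± 37.7 g

m is a linear combination, so absolute uncertainties add in quadrature:
  (δm_1)² = 1020;  (δm_2)² = 400
δm = √(1420) = 37.7 g
m = 213 g.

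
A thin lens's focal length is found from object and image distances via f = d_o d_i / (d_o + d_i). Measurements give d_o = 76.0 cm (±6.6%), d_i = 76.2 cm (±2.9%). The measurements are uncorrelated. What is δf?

∂f/∂d_o = (d_i/(d_o+d_i))² = 0.251;  ∂f/∂d_i = (d_o/(d_o+d_i))² = 0.249
δf = √((∂f/∂d_o · δd_o)² + (∂f/∂d_i · δd_i)²) = √(1.58 + 0.304) = 1.37 cm

1.37 cm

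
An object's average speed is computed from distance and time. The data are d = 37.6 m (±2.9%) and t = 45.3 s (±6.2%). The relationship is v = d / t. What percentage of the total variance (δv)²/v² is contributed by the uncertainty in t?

(δv/v)² = (1·δd/d)² + (-1·δt/t)²
  d term: (1×0.0290)² = 0.000841
  t term: (-1×0.0620)² = 0.00384
Total = 0.00468. Share from t = 0.00384/0.00468 = 0.820.

82.0%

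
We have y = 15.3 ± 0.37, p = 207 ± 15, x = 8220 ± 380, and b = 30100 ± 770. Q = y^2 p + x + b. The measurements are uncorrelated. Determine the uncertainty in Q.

4310

Let w = y^2·p = 48500. δw/w = √((2·δy/y)² + (1·δp/p)²) = √(0.00234 + 0.00525) = 0.0871, so δw = 4220.
Q = w + x + b: δQ = √(δw² + δx² + δb²) = √(1.78e+07 + 1.44e+05 + 5.93e+05) = 4310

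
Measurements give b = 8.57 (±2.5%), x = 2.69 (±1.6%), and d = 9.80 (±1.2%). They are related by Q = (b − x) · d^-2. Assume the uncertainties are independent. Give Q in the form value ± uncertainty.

Let u = b − x = 5.88. δu = √(δb² + δx²) = √(0.0459 + 0.00185) = 0.219, so δu/u = 0.0372.
Q is then a monomial in u, d:
δQ/Q = √((δu/u)² + (-2·δd/d)²) = √(0.00138 + 0.000576) = 0.0442
Q = 0.0612, so δQ = 0.0442 × 0.0612 = 0.00271.

0.0612 ± 0.00271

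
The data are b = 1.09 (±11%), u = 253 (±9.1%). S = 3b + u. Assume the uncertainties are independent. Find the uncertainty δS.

S is a linear combination, so absolute uncertainties add in quadrature:
  (3·δb)² = 0.129;  (δu)² = 530
δS = √(530) = 23.0

23.0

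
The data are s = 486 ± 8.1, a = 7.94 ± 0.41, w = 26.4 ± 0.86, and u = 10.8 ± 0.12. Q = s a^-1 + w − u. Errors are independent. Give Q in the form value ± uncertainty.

76.8 ± 3.43

Let p = s·a^-1 = 61.2. δp/p = √((1·δs/s)² + (-1·δa/a)²) = √(0.000278 + 0.00267) = 0.0543, so δp = 3.32.
Q = p + w − u: δQ = √(δp² + δw² + δu²) = √(11.0 + 0.740 + 0.0144) = 3.43
Q = 76.8.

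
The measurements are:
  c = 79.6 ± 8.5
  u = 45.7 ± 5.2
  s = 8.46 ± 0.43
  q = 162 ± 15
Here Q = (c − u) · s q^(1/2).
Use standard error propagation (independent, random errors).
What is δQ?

Let w = c − u = 33.9. δw = √(δc² + δu²) = √(72.2 + 27.0) = 9.96, so δw/w = 0.294.
Q is then a monomial in w, s, q:
δQ/Q = √((δw/w)² + (1·δs/s)² + (½·δq/q)²) = √(0.0864 + 0.00258 + 0.00214) = 0.302
Q = 3650, so δQ = 0.302 × 3650 = 1100.

1100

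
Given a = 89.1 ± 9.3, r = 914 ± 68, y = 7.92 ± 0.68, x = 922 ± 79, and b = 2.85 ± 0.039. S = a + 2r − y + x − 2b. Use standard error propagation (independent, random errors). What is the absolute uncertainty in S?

158

Sums and differences: (δS)² = Σ (cᵢ δxᵢ)².
  (δa)² = 86.5;  (2·δr)² = 18500;  (δy)² = 0.462;  (δx)² = 6240;  (2·δb)² = 0.00608
δS = √(24800) = 158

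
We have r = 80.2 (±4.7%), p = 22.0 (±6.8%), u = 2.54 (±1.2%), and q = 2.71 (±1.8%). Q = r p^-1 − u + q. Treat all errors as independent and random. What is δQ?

Let w = r·p^-1 = 3.65. δw/w = √((1·δr/r)² + (-1·δp/p)²) = √(0.00221 + 0.00462) = 0.0827, so δw = 0.301.
Q = w − u + q: δQ = √(δw² + δu² + δq²) = √(0.0908 + 0.000929 + 0.00238) = 0.307

0.307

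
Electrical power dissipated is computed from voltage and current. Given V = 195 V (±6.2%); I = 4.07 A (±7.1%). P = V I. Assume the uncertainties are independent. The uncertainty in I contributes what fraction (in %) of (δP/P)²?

56.7%

(δP/P)² = (1·δV/V)² + (1·δI/I)²
  V term: (1×0.0620)² = 0.00384
  I term: (1×0.0710)² = 0.00504
Total = 0.00888. Share from I = 0.00504/0.00888 = 0.567.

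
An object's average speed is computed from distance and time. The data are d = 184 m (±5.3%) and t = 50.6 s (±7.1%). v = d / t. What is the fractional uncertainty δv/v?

Products/powers → add relative errors in quadrature, weighted by exponent:
  (1·δd/d)² = (1×0.0530)² = 0.00281;  (-1·δt/t)² = (-1×0.0710)² = 0.00504
δv/v = √(0.00785) = 0.0886

0.0886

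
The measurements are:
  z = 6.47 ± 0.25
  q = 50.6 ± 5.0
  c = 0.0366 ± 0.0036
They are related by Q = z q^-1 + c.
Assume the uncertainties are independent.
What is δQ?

0.0140

Let p = z·q^-1 = 0.128. δp/p = √((1·δz/z)² + (-1·δq/q)²) = √(0.00149 + 0.00976) = 0.106, so δp = 0.0136.
Q = p + c: δQ = √(δp² + δc²) = √(0.000184 + 1.3e-05) = 0.0140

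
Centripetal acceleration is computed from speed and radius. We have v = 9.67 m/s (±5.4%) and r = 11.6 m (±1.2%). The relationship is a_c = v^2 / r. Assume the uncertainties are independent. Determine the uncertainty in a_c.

Products/powers → add relative errors in quadrature, weighted by exponent:
  (2·δv/v)² = (2×0.0540)² = 0.0117;  (-1·δr/r)² = (-1×0.0120)² = 0.000144
δa_c/a_c = √(0.0118) = 0.109
a_c = 8.06 m/s^2, so δa_c = 0.109 × 8.06 = 0.876 m/s^2.

0.876 m/s^2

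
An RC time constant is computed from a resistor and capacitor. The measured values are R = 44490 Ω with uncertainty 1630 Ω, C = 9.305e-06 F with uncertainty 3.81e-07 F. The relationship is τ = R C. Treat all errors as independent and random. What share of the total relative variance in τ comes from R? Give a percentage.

44.5%

(δτ/τ)² = (1·δR/R)² + (1·δC/C)²
  R term: (1×0.0366)² = 0.00134
  C term: (1×0.0409)² = 0.00168
Total = 0.00302. Share from R = 0.00134/0.00302 = 0.445.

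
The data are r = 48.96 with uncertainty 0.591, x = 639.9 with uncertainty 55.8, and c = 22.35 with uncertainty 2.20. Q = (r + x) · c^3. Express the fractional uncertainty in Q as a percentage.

Let u = r + x = 688.9. δu = √(δr² + δx²) = √(0.349 + 3110) = 55.8, so δu/u = 0.0810.
Q is then a monomial in u, c:
δQ/Q = √((δu/u)² + (3·δc/c)²) = √(0.00656 + 0.0872) = 0.306

30.6%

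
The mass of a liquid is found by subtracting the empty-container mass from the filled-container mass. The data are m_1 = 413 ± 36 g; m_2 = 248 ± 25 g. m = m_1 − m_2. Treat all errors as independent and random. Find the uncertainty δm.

For a sum/difference, combine absolute errors in quadrature:
  (δm_1)² = 1300;  (δm_2)² = 625
δm = √(1920) = 43.8 g

43.8 g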